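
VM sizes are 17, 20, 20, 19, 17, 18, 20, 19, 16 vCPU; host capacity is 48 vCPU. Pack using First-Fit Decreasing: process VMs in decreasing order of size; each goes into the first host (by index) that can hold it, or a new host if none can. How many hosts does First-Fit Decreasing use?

5 hosts

Sorted descending: 20, 20, 20, 19, 19, 18, 17, 17, 16.
20 vCPU → host 1 (remaining 28 vCPU)
20 vCPU → host 1 (remaining 8 vCPU)
20 vCPU → host 2 (remaining 28 vCPU)
19 vCPU → host 2 (remaining 9 vCPU)
19 vCPU → host 3 (remaining 29 vCPU)
18 vCPU → host 3 (remaining 11 vCPU)
17 vCPU → host 4 (remaining 31 vCPU)
17 vCPU → host 4 (remaining 14 vCPU)
16 vCPU → host 5 (remaining 32 vCPU)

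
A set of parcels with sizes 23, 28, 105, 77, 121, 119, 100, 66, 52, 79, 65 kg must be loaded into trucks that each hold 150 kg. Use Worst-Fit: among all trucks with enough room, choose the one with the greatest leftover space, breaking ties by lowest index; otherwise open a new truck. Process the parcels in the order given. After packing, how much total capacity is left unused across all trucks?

215

truck 1: place 23 kg, 127 kg left
truck 1: place 28 kg, 99 kg left
truck 2: place 105 kg, 45 kg left
truck 1: place 77 kg, 22 kg left
truck 3: place 121 kg, 29 kg left
truck 4: place 119 kg, 31 kg left
truck 5: place 100 kg, 50 kg left
truck 6: place 66 kg, 84 kg left
truck 6: place 52 kg, 32 kg left
truck 7: place 79 kg, 71 kg left
truck 7: place 65 kg, 6 kg left
7 trucks × 150 kg = 1050 kg; used 835 kg; unused 215 kg.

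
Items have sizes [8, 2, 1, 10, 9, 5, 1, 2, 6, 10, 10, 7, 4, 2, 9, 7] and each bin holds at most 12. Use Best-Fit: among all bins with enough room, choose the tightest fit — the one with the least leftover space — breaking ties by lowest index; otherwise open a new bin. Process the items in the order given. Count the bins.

9

Put 8 in bin 1; 4 remain.
Put 2 in bin 1; 2 remain.
Put 1 in bin 1; 1 remain.
Put 10 in bin 2; 2 remain.
Put 9 in bin 3; 3 remain.
Put 5 in bin 4; 7 remain.
Put 1 in bin 1; 0 remain.
Put 2 in bin 2; 0 remain.
Put 6 in bin 4; 1 remain.
Put 10 in bin 5; 2 remain.
Put 10 in bin 6; 2 remain.
Put 7 in bin 7; 5 remain.
Put 4 in bin 7; 1 remain.
Put 2 in bin 5; 0 remain.
Put 9 in bin 8; 3 remain.
Put 7 in bin 9; 5 remain.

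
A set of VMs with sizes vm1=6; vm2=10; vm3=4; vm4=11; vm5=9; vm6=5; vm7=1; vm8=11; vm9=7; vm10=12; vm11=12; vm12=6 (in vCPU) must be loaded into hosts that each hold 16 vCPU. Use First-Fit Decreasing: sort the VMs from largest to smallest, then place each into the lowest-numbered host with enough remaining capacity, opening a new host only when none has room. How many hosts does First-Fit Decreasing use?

Sorted descending: 12, 12, 11, 11, 10, 9, 7, 6, 6, 5, 4, 1.
12 vCPU → host 1 (remaining 4 vCPU)
12 vCPU → host 2 (remaining 4 vCPU)
11 vCPU → host 3 (remaining 5 vCPU)
11 vCPU → host 4 (remaining 5 vCPU)
10 vCPU → host 5 (remaining 6 vCPU)
9 vCPU → host 6 (remaining 7 vCPU)
7 vCPU → host 6 (remaining 0 vCPU)
6 vCPU → host 5 (remaining 0 vCPU)
6 vCPU → host 7 (remaining 10 vCPU)
5 vCPU → host 3 (remaining 0 vCPU)
4 vCPU → host 1 (remaining 0 vCPU)
1 vCPU → host 2 (remaining 3 vCPU)

7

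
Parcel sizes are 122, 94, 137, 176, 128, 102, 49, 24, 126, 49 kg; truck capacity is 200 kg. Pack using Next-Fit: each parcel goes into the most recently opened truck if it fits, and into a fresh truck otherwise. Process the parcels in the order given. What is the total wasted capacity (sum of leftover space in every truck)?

truck 1: place 122 kg, 78 kg left
truck 2: place 94 kg, 106 kg left
truck 3: place 137 kg, 63 kg left
truck 4: place 176 kg, 24 kg left
truck 5: place 128 kg, 72 kg left
truck 6: place 102 kg, 98 kg left
truck 6: place 49 kg, 49 kg left
truck 6: place 24 kg, 25 kg left
truck 7: place 126 kg, 74 kg left
truck 7: place 49 kg, 25 kg left
7 trucks × 200 kg = 1400 kg; used 1007 kg; unused 393 kg.

393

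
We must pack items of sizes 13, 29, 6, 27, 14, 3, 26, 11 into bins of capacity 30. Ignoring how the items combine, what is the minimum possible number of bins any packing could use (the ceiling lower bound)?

5 bins

Total size = 13 + 29 + 6 + 27 + 14 + 3 + 26 + 11 = 129.
⌈129 / 30⌉ = 5.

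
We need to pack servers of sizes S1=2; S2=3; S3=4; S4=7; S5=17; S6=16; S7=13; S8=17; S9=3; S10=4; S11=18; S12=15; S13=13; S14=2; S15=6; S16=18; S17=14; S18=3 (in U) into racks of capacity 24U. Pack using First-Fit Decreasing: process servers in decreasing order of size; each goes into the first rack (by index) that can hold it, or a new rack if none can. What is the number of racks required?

Sorted descending: 18, 18, 17, 17, 16, 15, 14, 13, 13, 7, 6, 4, 4, 3, 3, 3, 2, 2.
rack 1: place 18U, 6U left
rack 2: place 18U, 6U left
rack 3: place 17U, 7U left
rack 4: place 17U, 7U left
rack 5: place 16U, 8U left
rack 6: place 15U, 9U left
rack 7: place 14U, 10U left
rack 8: place 13U, 11U left
rack 9: place 13U, 11U left
rack 3: place 7U, 0U left
rack 1: place 6U, 0U left
rack 2: place 4U, 2U left
rack 4: place 4U, 3U left
rack 4: place 3U, 0U left
rack 5: place 3U, 5U left
rack 5: place 3U, 2U left
rack 2: place 2U, 0U left
rack 5: place 2U, 0U left

9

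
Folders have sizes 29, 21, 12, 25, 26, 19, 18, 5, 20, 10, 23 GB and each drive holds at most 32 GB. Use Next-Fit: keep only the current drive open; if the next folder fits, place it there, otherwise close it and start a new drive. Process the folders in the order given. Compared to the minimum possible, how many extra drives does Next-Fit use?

Next-Fit: [29] [21] [12] [25] [26] [19] [18,5] [20,10] [23] → 9 drives.
8 folders exceed 16 GB (half the capacity), and no two of those can share a drive, so at least 8 drives are needed.
An optimal packing achieves that bound: [29] [26,5] [25] [23] [21,10] [20,12] [19] [18] → 8 drives.
Excess: 9 − 8 = 1.

1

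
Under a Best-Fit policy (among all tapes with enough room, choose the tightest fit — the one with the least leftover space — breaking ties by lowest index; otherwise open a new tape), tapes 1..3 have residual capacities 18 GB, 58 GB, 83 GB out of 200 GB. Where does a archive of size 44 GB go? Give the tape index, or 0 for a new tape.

Tapes with room: tape 2 (58 GB), tape 3 (83 GB).
Tightest fit is tape 2 with 58 GB free.

2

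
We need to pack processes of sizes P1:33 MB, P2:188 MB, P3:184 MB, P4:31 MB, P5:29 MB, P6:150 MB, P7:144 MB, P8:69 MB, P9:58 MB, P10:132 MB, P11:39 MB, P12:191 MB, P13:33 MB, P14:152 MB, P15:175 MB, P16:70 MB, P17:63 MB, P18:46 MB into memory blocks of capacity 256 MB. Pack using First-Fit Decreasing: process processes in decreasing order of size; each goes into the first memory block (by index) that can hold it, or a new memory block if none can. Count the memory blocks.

8

Sorted descending: 191, 188, 184, 175, 152, 150, 144, 132, 70, 69, 63, 58, 46, 39, 33, 33, 31, 29.
memory block 1: place 191 MB, 65 MB left
memory block 2: place 188 MB, 68 MB left
memory block 3: place 184 MB, 72 MB left
memory block 4: place 175 MB, 81 MB left
memory block 5: place 152 MB, 104 MB left
memory block 6: place 150 MB, 106 MB left
memory block 7: place 144 MB, 112 MB left
memory block 8: place 132 MB, 124 MB left
memory block 3: place 70 MB, 2 MB left
memory block 4: place 69 MB, 12 MB left
memory block 1: place 63 MB, 2 MB left
memory block 2: place 58 MB, 10 MB left
memory block 5: place 46 MB, 58 MB left
memory block 5: place 39 MB, 19 MB left
memory block 6: place 33 MB, 73 MB left
memory block 6: place 33 MB, 40 MB left
memory block 6: place 31 MB, 9 MB left
memory block 7: place 29 MB, 83 MB left
Final memory blocks: [191,63] [188,58] [184,70] [175,69] [152,46,39] [150,33,33,31] [144,29] [132].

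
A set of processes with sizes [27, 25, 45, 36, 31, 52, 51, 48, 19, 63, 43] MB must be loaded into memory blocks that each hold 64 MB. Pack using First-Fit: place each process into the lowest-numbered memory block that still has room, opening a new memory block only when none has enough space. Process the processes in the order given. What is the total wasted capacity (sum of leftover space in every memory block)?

136

27 MB → memory block 1 (remaining 37 MB)
25 MB → memory block 1 (remaining 12 MB)
45 MB → memory block 2 (remaining 19 MB)
36 MB → memory block 3 (remaining 28 MB)
31 MB → memory block 4 (remaining 33 MB)
52 MB → memory block 5 (remaining 12 MB)
51 MB → memory block 6 (remaining 13 MB)
48 MB → memory block 7 (remaining 16 MB)
19 MB → memory block 2 (remaining 0 MB)
63 MB → memory block 8 (remaining 1 MB)
43 MB → memory block 9 (remaining 21 MB)
9 memory blocks × 64 MB = 576 MB; used 440 MB; unused 136 MB.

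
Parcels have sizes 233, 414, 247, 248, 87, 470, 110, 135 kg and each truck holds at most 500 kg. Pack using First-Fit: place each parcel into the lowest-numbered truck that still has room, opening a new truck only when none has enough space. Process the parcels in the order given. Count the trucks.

Put 233 kg in truck 1; 267 kg remain.
Put 414 kg in truck 2; 86 kg remain.
Put 247 kg in truck 1; 20 kg remain.
Put 248 kg in truck 3; 252 kg remain.
Put 87 kg in truck 3; 165 kg remain.
Put 470 kg in truck 4; 30 kg remain.
Put 110 kg in truck 3; 55 kg remain.
Put 135 kg in truck 5; 365 kg remain.
Final trucks: [233,247] [414] [248,87,110] [470] [135].

5 trucks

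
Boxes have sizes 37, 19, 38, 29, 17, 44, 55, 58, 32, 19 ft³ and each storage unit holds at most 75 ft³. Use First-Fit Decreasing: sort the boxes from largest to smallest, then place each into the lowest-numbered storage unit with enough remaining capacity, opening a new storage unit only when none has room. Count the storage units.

Sorted descending: 58, 55, 44, 38, 37, 32, 29, 19, 19, 17.
storage unit 1: place 58 ft³, 17 ft³ left
storage unit 2: place 55 ft³, 20 ft³ left
storage unit 3: place 44 ft³, 31 ft³ left
storage unit 4: place 38 ft³, 37 ft³ left
storage unit 4: place 37 ft³, 0 ft³ left
storage unit 5: place 32 ft³, 43 ft³ left
storage unit 3: place 29 ft³, 2 ft³ left
storage unit 2: place 19 ft³, 1 ft³ left
storage unit 5: place 19 ft³, 24 ft³ left
storage unit 1: place 17 ft³, 0 ft³ left

5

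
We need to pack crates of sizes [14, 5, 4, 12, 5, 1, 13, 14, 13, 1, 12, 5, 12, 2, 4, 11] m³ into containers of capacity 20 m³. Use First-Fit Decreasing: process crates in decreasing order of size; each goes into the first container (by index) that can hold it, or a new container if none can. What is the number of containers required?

8 containers

Sorted descending: 14, 14, 13, 13, 12, 12, 12, 11, 5, 5, 5, 4, 4, 2, 1, 1.
container 1: place 14 m³, 6 m³ left
container 2: place 14 m³, 6 m³ left
container 3: place 13 m³, 7 m³ left
container 4: place 13 m³, 7 m³ left
container 5: place 12 m³, 8 m³ left
container 6: place 12 m³, 8 m³ left
container 7: place 12 m³, 8 m³ left
container 8: place 11 m³, 9 m³ left
container 1: place 5 m³, 1 m³ left
container 2: place 5 m³, 1 m³ left
container 3: place 5 m³, 2 m³ left
container 4: place 4 m³, 3 m³ left
container 5: place 4 m³, 4 m³ left
container 3: place 2 m³, 0 m³ left
container 1: place 1 m³, 0 m³ left
container 2: place 1 m³, 0 m³ left
Final containers: [14,5,1] [14,5,1] [13,5,2] [13,4] [12,4] [12] [12] [11].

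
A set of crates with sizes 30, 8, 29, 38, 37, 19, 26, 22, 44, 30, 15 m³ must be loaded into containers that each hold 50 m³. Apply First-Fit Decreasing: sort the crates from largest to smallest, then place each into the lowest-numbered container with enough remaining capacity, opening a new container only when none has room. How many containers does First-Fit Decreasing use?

7

Sorted descending: 44, 38, 37, 30, 30, 29, 26, 22, 19, 15, 8.
44 m³ → container 1 (remaining 6 m³)
38 m³ → container 2 (remaining 12 m³)
37 m³ → container 3 (remaining 13 m³)
30 m³ → container 4 (remaining 20 m³)
30 m³ → container 5 (remaining 20 m³)
29 m³ → container 6 (remaining 21 m³)
26 m³ → container 7 (remaining 24 m³)
22 m³ → container 7 (remaining 2 m³)
19 m³ → container 4 (remaining 1 m³)
15 m³ → container 5 (remaining 5 m³)
8 m³ → container 2 (remaining 4 m³)
Final containers: [44] [38,8] [37] [30,19] [30,15] [29] [26,22].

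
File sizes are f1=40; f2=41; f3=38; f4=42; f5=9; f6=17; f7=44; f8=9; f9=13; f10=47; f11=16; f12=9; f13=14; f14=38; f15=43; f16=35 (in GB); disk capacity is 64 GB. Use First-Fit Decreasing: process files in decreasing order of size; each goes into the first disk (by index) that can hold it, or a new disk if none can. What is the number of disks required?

Sorted descending: 47, 44, 43, 42, 41, 40, 38, 38, 35, 17, 16, 14, 13, 9, 9, 9.
47 GB → disk 1 (remaining 17 GB)
44 GB → disk 2 (remaining 20 GB)
43 GB → disk 3 (remaining 21 GB)
42 GB → disk 4 (remaining 22 GB)
41 GB → disk 5 (remaining 23 GB)
40 GB → disk 6 (remaining 24 GB)
38 GB → disk 7 (remaining 26 GB)
38 GB → disk 8 (remaining 26 GB)
35 GB → disk 9 (remaining 29 GB)
17 GB → disk 1 (remaining 0 GB)
16 GB → disk 2 (remaining 4 GB)
14 GB → disk 3 (remaining 7 GB)
13 GB → disk 4 (remaining 9 GB)
9 GB → disk 4 (remaining 0 GB)
9 GB → disk 5 (remaining 14 GB)
9 GB → disk 5 (remaining 5 GB)
Final disks: [47,17] [44,16] [43,14] [42,13,9] [41,9,9] [40] [38] [38] [35].

9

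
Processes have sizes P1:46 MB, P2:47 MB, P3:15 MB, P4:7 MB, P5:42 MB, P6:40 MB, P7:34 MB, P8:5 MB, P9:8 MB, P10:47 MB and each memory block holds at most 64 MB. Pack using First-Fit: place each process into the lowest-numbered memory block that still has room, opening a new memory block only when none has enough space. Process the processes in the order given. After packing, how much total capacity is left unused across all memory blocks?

93

Put P1 (46 MB) in memory block 1; 18 MB remain.
Put P2 (47 MB) in memory block 2; 17 MB remain.
Put P3 (15 MB) in memory block 1; 3 MB remain.
Put P4 (7 MB) in memory block 2; 10 MB remain.
Put P5 (42 MB) in memory block 3; 22 MB remain.
Put P6 (40 MB) in memory block 4; 24 MB remain.
Put P7 (34 MB) in memory block 5; 30 MB remain.
Put P8 (5 MB) in memory block 2; 5 MB remain.
Put P9 (8 MB) in memory block 3; 14 MB remain.
Put P10 (47 MB) in memory block 6; 17 MB remain.
6 memory blocks × 64 MB = 384 MB; used 291 MB; unused 93 MB.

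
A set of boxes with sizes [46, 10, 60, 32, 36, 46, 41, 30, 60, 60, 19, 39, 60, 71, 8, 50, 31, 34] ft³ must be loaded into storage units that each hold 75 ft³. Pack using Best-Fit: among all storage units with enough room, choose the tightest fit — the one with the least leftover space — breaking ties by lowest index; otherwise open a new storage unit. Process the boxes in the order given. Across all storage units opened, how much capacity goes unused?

storage unit 1: place 46 ft³, 29 ft³ left
storage unit 1: place 10 ft³, 19 ft³ left
storage unit 2: place 60 ft³, 15 ft³ left
storage unit 3: place 32 ft³, 43 ft³ left
storage unit 3: place 36 ft³, 7 ft³ left
storage unit 4: place 46 ft³, 29 ft³ left
storage unit 5: place 41 ft³, 34 ft³ left
storage unit 5: place 30 ft³, 4 ft³ left
storage unit 6: place 60 ft³, 15 ft³ left
storage unit 7: place 60 ft³, 15 ft³ left
storage unit 1: place 19 ft³, 0 ft³ left
storage unit 8: place 39 ft³, 36 ft³ left
storage unit 9: place 60 ft³, 15 ft³ left
storage unit 10: place 71 ft³, 4 ft³ left
storage unit 2: place 8 ft³, 7 ft³ left
storage unit 11: place 50 ft³, 25 ft³ left
storage unit 8: place 31 ft³, 5 ft³ left
storage unit 12: place 34 ft³, 41 ft³ left
12 storage units × 75 ft³ = 900 ft³; used 733 ft³; unused 167 ft³.

167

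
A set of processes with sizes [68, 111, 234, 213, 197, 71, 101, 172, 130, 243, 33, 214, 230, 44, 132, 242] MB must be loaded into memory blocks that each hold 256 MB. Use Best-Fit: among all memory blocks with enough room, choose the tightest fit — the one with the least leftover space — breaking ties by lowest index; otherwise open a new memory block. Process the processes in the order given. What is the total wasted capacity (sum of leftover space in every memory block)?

memory block 1: place 68 MB, 188 MB left
memory block 1: place 111 MB, 77 MB left
memory block 2: place 234 MB, 22 MB left
memory block 3: place 213 MB, 43 MB left
memory block 4: place 197 MB, 59 MB left
memory block 1: place 71 MB, 6 MB left
memory block 5: place 101 MB, 155 MB left
memory block 6: place 172 MB, 84 MB left
memory block 5: place 130 MB, 25 MB left
memory block 7: place 243 MB, 13 MB left
memory block 3: place 33 MB, 10 MB left
memory block 8: place 214 MB, 42 MB left
memory block 9: place 230 MB, 26 MB left
memory block 4: place 44 MB, 15 MB left
memory block 10: place 132 MB, 124 MB left
memory block 11: place 242 MB, 14 MB left
11 memory blocks × 256 MB = 2816 MB; used 2435 MB; unused 381 MB.

381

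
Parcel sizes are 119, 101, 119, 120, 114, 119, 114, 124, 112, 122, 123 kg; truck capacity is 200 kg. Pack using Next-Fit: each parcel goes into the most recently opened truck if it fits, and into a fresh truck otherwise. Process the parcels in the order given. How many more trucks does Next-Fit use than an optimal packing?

0

Next-Fit: [119] [101] [119] [120] [114] [119] [114] [124] [112] [122] [123] → 11 trucks.
11 parcels exceed 100 kg (half the capacity), and no two of those can share a truck, so at least 11 trucks are needed.
So 11 is already optimal.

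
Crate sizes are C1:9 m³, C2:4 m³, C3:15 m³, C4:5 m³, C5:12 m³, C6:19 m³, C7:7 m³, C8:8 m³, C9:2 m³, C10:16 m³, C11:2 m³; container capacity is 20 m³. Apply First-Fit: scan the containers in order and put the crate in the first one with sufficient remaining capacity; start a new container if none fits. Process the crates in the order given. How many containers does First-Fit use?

6

Put C1 (9 m³) in container 1; 11 m³ remain.
Put C2 (4 m³) in container 1; 7 m³ remain.
Put C3 (15 m³) in container 2; 5 m³ remain.
Put C4 (5 m³) in container 1; 2 m³ remain.
Put C5 (12 m³) in container 3; 8 m³ remain.
Put C6 (19 m³) in container 4; 1 m³ remain.
Put C7 (7 m³) in container 3; 1 m³ remain.
Put C8 (8 m³) in container 5; 12 m³ remain.
Put C9 (2 m³) in container 1; 0 m³ remain.
Put C10 (16 m³) in container 6; 4 m³ remain.
Put C11 (2 m³) in container 2; 3 m³ remain.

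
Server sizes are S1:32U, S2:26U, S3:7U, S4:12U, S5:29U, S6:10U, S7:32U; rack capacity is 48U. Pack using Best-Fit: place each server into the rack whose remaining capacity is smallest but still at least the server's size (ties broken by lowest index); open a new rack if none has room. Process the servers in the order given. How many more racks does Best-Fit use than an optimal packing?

0

Best-Fit: [32,7] [26,12,10] [29] [32] → 4 racks.
Total size 148U; any packing needs at least ⌈148/48⌉ = 4 racks.
So 4 is already optimal.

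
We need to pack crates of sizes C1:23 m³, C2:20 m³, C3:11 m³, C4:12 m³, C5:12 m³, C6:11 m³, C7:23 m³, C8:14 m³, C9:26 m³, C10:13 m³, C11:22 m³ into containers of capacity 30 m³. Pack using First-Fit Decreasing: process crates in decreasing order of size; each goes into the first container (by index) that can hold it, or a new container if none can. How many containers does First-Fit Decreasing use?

8 containers

Sorted descending: 26, 23, 23, 22, 20, 14, 13, 12, 12, 11, 11.
26 m³ → container 1 (remaining 4 m³)
23 m³ → container 2 (remaining 7 m³)
23 m³ → container 3 (remaining 7 m³)
22 m³ → container 4 (remaining 8 m³)
20 m³ → container 5 (remaining 10 m³)
14 m³ → container 6 (remaining 16 m³)
13 m³ → container 6 (remaining 3 m³)
12 m³ → container 7 (remaining 18 m³)
12 m³ → container 7 (remaining 6 m³)
11 m³ → container 8 (remaining 19 m³)
11 m³ → container 8 (remaining 8 m³)
Final containers: [26] [23] [23] [22] [20] [14,13] [12,12] [11,11].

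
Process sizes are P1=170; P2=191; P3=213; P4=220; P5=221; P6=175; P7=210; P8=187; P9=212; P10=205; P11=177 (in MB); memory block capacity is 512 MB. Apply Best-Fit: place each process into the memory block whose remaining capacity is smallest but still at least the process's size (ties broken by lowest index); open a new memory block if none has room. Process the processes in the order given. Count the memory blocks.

P1 (170 MB) → memory block 1 (remaining 342 MB)
P2 (191 MB) → memory block 1 (remaining 151 MB)
P3 (213 MB) → memory block 2 (remaining 299 MB)
P4 (220 MB) → memory block 2 (remaining 79 MB)
P5 (221 MB) → memory block 3 (remaining 291 MB)
P6 (175 MB) → memory block 3 (remaining 116 MB)
P7 (210 MB) → memory block 4 (remaining 302 MB)
P8 (187 MB) → memory block 4 (remaining 115 MB)
P9 (212 MB) → memory block 5 (remaining 300 MB)
P10 (205 MB) → memory block 5 (remaining 95 MB)
P11 (177 MB) → memory block 6 (remaining 335 MB)

6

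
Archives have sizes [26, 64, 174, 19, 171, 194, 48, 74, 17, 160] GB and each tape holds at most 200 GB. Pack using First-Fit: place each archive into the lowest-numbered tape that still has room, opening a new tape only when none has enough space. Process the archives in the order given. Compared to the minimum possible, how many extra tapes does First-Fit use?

1

First-Fit: [26,64,19,48,17] [174] [171] [194] [74] [160] → 6 tapes.
Total size 947 GB; any packing needs at least ⌈947/200⌉ = 5 tapes.
An optimal packing achieves that bound: [194] [174,26] [171,19] [160,17] [74,64,48] → 5 tapes.
Excess: 6 − 5 = 1.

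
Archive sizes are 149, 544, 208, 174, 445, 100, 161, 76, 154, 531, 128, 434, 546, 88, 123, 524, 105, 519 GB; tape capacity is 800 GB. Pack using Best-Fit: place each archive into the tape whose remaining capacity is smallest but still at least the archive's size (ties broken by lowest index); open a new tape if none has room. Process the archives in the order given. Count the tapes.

tape 1: place 149 GB, 651 GB left
tape 1: place 544 GB, 107 GB left
tape 2: place 208 GB, 592 GB left
tape 2: place 174 GB, 418 GB left
tape 3: place 445 GB, 355 GB left
tape 1: place 100 GB, 7 GB left
tape 3: place 161 GB, 194 GB left
tape 3: place 76 GB, 118 GB left
tape 2: place 154 GB, 264 GB left
tape 4: place 531 GB, 269 GB left
tape 2: place 128 GB, 136 GB left
tape 5: place 434 GB, 366 GB left
tape 6: place 546 GB, 254 GB left
tape 3: place 88 GB, 30 GB left
tape 2: place 123 GB, 13 GB left
tape 7: place 524 GB, 276 GB left
tape 6: place 105 GB, 149 GB left
tape 8: place 519 GB, 281 GB left

8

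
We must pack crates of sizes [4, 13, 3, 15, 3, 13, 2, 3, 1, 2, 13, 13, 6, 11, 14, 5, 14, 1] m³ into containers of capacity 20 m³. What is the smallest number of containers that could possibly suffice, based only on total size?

Total size = 4 + 13 + 3 + 15 + 3 + 13 + 2 + 3 + 1 + 2 + 13 + 13 + 6 + 11 + 14 + 5 + 14 + 1 = 136 m³.
⌈136 / 20⌉ = 7.

7 containers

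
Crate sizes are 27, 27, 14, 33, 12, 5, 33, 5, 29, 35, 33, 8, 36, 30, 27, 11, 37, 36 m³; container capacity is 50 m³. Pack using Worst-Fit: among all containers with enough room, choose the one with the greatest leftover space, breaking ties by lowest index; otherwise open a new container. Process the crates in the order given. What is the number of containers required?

27 m³ → container 1 (remaining 23 m³)
27 m³ → container 2 (remaining 23 m³)
14 m³ → container 1 (remaining 9 m³)
33 m³ → container 3 (remaining 17 m³)
12 m³ → container 2 (remaining 11 m³)
5 m³ → container 3 (remaining 12 m³)
33 m³ → container 4 (remaining 17 m³)
5 m³ → container 4 (remaining 12 m³)
29 m³ → container 5 (remaining 21 m³)
35 m³ → container 6 (remaining 15 m³)
33 m³ → container 7 (remaining 17 m³)
8 m³ → container 5 (remaining 13 m³)
36 m³ → container 8 (remaining 14 m³)
30 m³ → container 9 (remaining 20 m³)
27 m³ → container 10 (remaining 23 m³)
11 m³ → container 10 (remaining 12 m³)
37 m³ → container 11 (remaining 13 m³)
36 m³ → container 12 (remaining 14 m³)

12 containers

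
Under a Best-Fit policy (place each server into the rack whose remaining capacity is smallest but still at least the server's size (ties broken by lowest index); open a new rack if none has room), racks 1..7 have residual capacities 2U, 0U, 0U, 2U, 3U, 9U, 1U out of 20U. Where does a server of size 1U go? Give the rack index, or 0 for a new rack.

Racks with room: rack 1 (2U), rack 4 (2U), rack 5 (3U), rack 6 (9U), rack 7 (1U).
Tightest fit is rack 7 with 1U free.

7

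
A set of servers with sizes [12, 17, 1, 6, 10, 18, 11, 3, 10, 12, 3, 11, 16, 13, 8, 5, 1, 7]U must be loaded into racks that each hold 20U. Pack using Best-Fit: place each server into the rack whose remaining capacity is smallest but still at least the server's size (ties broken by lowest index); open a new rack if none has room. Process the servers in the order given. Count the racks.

12U → rack 1 (remaining 8U)
17U → rack 2 (remaining 3U)
1U → rack 2 (remaining 2U)
6U → rack 1 (remaining 2U)
10U → rack 3 (remaining 10U)
18U → rack 4 (remaining 2U)
11U → rack 5 (remaining 9U)
3U → rack 5 (remaining 6U)
10U → rack 3 (remaining 0U)
12U → rack 6 (remaining 8U)
3U → rack 5 (remaining 3U)
11U → rack 7 (remaining 9U)
16U → rack 8 (remaining 4U)
13U → rack 9 (remaining 7U)
8U → rack 6 (remaining 0U)
5U → rack 9 (remaining 2U)
1U → rack 1 (remaining 1U)
7U → rack 7 (remaining 2U)

9 racks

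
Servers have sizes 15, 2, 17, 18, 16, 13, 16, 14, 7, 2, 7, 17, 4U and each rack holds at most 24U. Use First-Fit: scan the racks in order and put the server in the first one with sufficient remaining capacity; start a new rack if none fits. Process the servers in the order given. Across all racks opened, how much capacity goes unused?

44

15U → rack 1 (remaining 9U)
2U → rack 1 (remaining 7U)
17U → rack 2 (remaining 7U)
18U → rack 3 (remaining 6U)
16U → rack 4 (remaining 8U)
13U → rack 5 (remaining 11U)
16U → rack 6 (remaining 8U)
14U → rack 7 (remaining 10U)
7U → rack 1 (remaining 0U)
2U → rack 2 (remaining 5U)
7U → rack 4 (remaining 1U)
17U → rack 8 (remaining 7U)
4U → rack 2 (remaining 1U)
8 racks × 24U = 192U; used 148U; unused 44U.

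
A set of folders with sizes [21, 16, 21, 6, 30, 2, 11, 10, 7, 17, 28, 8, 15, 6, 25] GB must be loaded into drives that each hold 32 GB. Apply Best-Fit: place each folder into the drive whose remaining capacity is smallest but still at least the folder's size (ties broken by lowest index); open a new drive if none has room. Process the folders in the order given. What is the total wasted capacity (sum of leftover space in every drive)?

21 GB → drive 1 (remaining 11 GB)
16 GB → drive 2 (remaining 16 GB)
21 GB → drive 3 (remaining 11 GB)
6 GB → drive 1 (remaining 5 GB)
30 GB → drive 4 (remaining 2 GB)
2 GB → drive 4 (remaining 0 GB)
11 GB → drive 3 (remaining 0 GB)
10 GB → drive 2 (remaining 6 GB)
7 GB → drive 5 (remaining 25 GB)
17 GB → drive 5 (remaining 8 GB)
28 GB → drive 6 (remaining 4 GB)
8 GB → drive 5 (remaining 0 GB)
15 GB → drive 7 (remaining 17 GB)
6 GB → drive 2 (remaining 0 GB)
25 GB → drive 8 (remaining 7 GB)
8 drives × 32 GB = 256 GB; used 223 GB; unused 33 GB.

33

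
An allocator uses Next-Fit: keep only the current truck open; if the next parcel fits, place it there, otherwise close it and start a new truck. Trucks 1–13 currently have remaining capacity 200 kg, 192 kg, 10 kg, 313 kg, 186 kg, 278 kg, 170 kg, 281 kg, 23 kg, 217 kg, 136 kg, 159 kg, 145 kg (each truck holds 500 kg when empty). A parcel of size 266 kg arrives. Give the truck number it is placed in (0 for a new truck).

Next-Fit only looks at truck 13, which has 145 kg free.
266 kg does not fit, so a new truck is opened.

0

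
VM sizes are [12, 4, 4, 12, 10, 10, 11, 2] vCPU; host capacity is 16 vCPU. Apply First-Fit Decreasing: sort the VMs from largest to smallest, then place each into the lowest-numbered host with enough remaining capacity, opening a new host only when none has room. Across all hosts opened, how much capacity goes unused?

Sorted descending: 12, 12, 11, 10, 10, 4, 4, 2.
host 1: place 12 vCPU, 4 vCPU left
host 2: place 12 vCPU, 4 vCPU left
host 3: place 11 vCPU, 5 vCPU left
host 4: place 10 vCPU, 6 vCPU left
host 5: place 10 vCPU, 6 vCPU left
host 1: place 4 vCPU, 0 vCPU left
host 2: place 4 vCPU, 0 vCPU left
host 3: place 2 vCPU, 3 vCPU left
5 hosts × 16 vCPU = 80 vCPU; used 65 vCPU; unused 15 vCPU.

15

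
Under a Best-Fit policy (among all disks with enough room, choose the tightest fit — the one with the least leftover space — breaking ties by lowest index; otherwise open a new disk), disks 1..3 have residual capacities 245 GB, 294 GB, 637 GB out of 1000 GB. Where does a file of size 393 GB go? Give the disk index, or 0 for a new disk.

3

Disks with room: disk 3 (637 GB).
Tightest fit is disk 3 with 637 GB free.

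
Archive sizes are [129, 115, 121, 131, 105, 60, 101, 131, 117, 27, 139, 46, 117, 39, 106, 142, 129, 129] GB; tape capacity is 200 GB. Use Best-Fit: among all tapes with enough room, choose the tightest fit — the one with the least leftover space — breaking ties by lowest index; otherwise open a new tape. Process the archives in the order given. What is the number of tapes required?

Put 129 GB in tape 1; 71 GB remain.
Put 115 GB in tape 2; 85 GB remain.
Put 121 GB in tape 3; 79 GB remain.
Put 131 GB in tape 4; 69 GB remain.
Put 105 GB in tape 5; 95 GB remain.
Put 60 GB in tape 4; 9 GB remain.
Put 101 GB in tape 6; 99 GB remain.
Put 131 GB in tape 7; 69 GB remain.
Put 117 GB in tape 8; 83 GB remain.
Put 27 GB in tape 7; 42 GB remain.
Put 139 GB in tape 9; 61 GB remain.
Put 46 GB in tape 9; 15 GB remain.
Put 117 GB in tape 10; 83 GB remain.
Put 39 GB in tape 7; 3 GB remain.
Put 106 GB in tape 11; 94 GB remain.
Put 142 GB in tape 12; 58 GB remain.
Put 129 GB in tape 13; 71 GB remain.
Put 129 GB in tape 14; 71 GB remain.

14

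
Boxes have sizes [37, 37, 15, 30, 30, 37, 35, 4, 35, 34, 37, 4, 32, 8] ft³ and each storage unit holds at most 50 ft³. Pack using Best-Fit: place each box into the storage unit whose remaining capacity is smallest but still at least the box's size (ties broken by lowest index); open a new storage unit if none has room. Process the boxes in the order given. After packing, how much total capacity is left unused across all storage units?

37 ft³ → storage unit 1 (remaining 13 ft³)
37 ft³ → storage unit 2 (remaining 13 ft³)
15 ft³ → storage unit 3 (remaining 35 ft³)
30 ft³ → storage unit 3 (remaining 5 ft³)
30 ft³ → storage unit 4 (remaining 20 ft³)
37 ft³ → storage unit 5 (remaining 13 ft³)
35 ft³ → storage unit 6 (remaining 15 ft³)
4 ft³ → storage unit 3 (remaining 1 ft³)
35 ft³ → storage unit 7 (remaining 15 ft³)
34 ft³ → storage unit 8 (remaining 16 ft³)
37 ft³ → storage unit 9 (remaining 13 ft³)
4 ft³ → storage unit 1 (remaining 9 ft³)
32 ft³ → storage unit 10 (remaining 18 ft³)
8 ft³ → storage unit 1 (remaining 1 ft³)
10 storage units × 50 ft³ = 500 ft³; used 375 ft³; unused 125 ft³.

125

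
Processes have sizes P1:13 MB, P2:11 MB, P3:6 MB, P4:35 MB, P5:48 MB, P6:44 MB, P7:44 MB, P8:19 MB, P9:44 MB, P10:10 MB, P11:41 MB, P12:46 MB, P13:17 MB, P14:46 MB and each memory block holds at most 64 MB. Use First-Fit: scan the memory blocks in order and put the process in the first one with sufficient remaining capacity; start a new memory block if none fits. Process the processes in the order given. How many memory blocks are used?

9 memory blocks

memory block 1: place P1 (13 MB), 51 MB left
memory block 1: place P2 (11 MB), 40 MB left
memory block 1: place P3 (6 MB), 34 MB left
memory block 2: place P4 (35 MB), 29 MB left
memory block 3: place P5 (48 MB), 16 MB left
memory block 4: place P6 (44 MB), 20 MB left
memory block 5: place P7 (44 MB), 20 MB left
memory block 1: place P8 (19 MB), 15 MB left
memory block 6: place P9 (44 MB), 20 MB left
memory block 1: place P10 (10 MB), 5 MB left
memory block 7: place P11 (41 MB), 23 MB left
memory block 8: place P12 (46 MB), 18 MB left
memory block 2: place P13 (17 MB), 12 MB left
memory block 9: place P14 (46 MB), 18 MB left
Final memory blocks: [13,11,6,19,10] [35,17] [48] [44] [44] [44] [41] [46] [46].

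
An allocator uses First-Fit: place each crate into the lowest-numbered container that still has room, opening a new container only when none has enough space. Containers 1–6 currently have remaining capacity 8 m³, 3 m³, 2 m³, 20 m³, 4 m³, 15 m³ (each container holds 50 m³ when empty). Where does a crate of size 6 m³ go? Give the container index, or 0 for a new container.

1

Containers with room: container 1 (8 m³), container 4 (20 m³), container 6 (15 m³).
The first with room is container 1.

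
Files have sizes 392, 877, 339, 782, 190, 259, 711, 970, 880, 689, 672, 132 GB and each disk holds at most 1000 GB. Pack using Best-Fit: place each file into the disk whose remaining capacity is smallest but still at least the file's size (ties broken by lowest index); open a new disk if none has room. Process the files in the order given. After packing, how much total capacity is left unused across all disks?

Put 392 GB in disk 1; 608 GB remain.
Put 877 GB in disk 2; 123 GB remain.
Put 339 GB in disk 1; 269 GB remain.
Put 782 GB in disk 3; 218 GB remain.
Put 190 GB in disk 3; 28 GB remain.
Put 259 GB in disk 1; 10 GB remain.
Put 711 GB in disk 4; 289 GB remain.
Put 970 GB in disk 5; 30 GB remain.
Put 880 GB in disk 6; 120 GB remain.
Put 689 GB in disk 7; 311 GB remain.
Put 672 GB in disk 8; 328 GB remain.
Put 132 GB in disk 4; 157 GB remain.
8 disks × 1000 GB = 8000 GB; used 6893 GB; unused 1107 GB.

1107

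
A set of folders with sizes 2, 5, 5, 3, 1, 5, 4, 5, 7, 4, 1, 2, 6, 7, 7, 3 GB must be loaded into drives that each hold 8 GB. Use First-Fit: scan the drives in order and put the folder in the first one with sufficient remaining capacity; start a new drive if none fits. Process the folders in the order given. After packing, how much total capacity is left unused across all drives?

Put 2 GB in drive 1; 6 GB remain.
Put 5 GB in drive 1; 1 GB remain.
Put 5 GB in drive 2; 3 GB remain.
Put 3 GB in drive 2; 0 GB remain.
Put 1 GB in drive 1; 0 GB remain.
Put 5 GB in drive 3; 3 GB remain.
Put 4 GB in drive 4; 4 GB remain.
Put 5 GB in drive 5; 3 GB remain.
Put 7 GB in drive 6; 1 GB remain.
Put 4 GB in drive 4; 0 GB remain.
Put 1 GB in drive 3; 2 GB remain.
Put 2 GB in drive 3; 0 GB remain.
Put 6 GB in drive 7; 2 GB remain.
Put 7 GB in drive 8; 1 GB remain.
Put 7 GB in drive 9; 1 GB remain.
Put 3 GB in drive 5; 0 GB remain.
9 drives × 8 GB = 72 GB; used 67 GB; unused 5 GB.

5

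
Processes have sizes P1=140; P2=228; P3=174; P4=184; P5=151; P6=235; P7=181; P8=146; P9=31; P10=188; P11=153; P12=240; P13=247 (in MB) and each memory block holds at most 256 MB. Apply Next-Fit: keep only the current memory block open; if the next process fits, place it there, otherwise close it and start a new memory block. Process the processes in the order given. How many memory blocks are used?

12

P1 (140 MB) → memory block 1 (remaining 116 MB)
P2 (228 MB) → memory block 2 (remaining 28 MB)
P3 (174 MB) → memory block 3 (remaining 82 MB)
P4 (184 MB) → memory block 4 (remaining 72 MB)
P5 (151 MB) → memory block 5 (remaining 105 MB)
P6 (235 MB) → memory block 6 (remaining 21 MB)
P7 (181 MB) → memory block 7 (remaining 75 MB)
P8 (146 MB) → memory block 8 (remaining 110 MB)
P9 (31 MB) → memory block 8 (remaining 79 MB)
P10 (188 MB) → memory block 9 (remaining 68 MB)
P11 (153 MB) → memory block 10 (remaining 103 MB)
P12 (240 MB) → memory block 11 (remaining 16 MB)
P13 (247 MB) → memory block 12 (remaining 9 MB)
Final memory blocks: [140] [228] [174] [184] [151] [235] [181] [146,31] [188] [153] [240] [247].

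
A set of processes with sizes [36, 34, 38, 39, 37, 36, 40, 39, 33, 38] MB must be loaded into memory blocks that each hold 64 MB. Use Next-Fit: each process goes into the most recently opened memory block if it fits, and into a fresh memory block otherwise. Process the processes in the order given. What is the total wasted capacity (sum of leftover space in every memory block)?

270

Put 36 MB in memory block 1; 28 MB remain.
Put 34 MB in memory block 2; 30 MB remain.
Put 38 MB in memory block 3; 26 MB remain.
Put 39 MB in memory block 4; 25 MB remain.
Put 37 MB in memory block 5; 27 MB remain.
Put 36 MB in memory block 6; 28 MB remain.
Put 40 MB in memory block 7; 24 MB remain.
Put 39 MB in memory block 8; 25 MB remain.
Put 33 MB in memory block 9; 31 MB remain.
Put 38 MB in memory block 10; 26 MB remain.
10 memory blocks × 64 MB = 640 MB; used 370 MB; unused 270 MB.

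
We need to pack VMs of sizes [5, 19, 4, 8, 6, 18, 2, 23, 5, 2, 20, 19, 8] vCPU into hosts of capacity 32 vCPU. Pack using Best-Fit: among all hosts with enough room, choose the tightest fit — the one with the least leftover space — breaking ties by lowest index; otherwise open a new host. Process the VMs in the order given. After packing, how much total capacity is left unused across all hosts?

5 vCPU → host 1 (remaining 27 vCPU)
19 vCPU → host 1 (remaining 8 vCPU)
4 vCPU → host 1 (remaining 4 vCPU)
8 vCPU → host 2 (remaining 24 vCPU)
6 vCPU → host 2 (remaining 18 vCPU)
18 vCPU → host 2 (remaining 0 vCPU)
2 vCPU → host 1 (remaining 2 vCPU)
23 vCPU → host 3 (remaining 9 vCPU)
5 vCPU → host 3 (remaining 4 vCPU)
2 vCPU → host 1 (remaining 0 vCPU)
20 vCPU → host 4 (remaining 12 vCPU)
19 vCPU → host 5 (remaining 13 vCPU)
8 vCPU → host 4 (remaining 4 vCPU)
5 hosts × 32 vCPU = 160 vCPU; used 139 vCPU; unused 21 vCPU.

21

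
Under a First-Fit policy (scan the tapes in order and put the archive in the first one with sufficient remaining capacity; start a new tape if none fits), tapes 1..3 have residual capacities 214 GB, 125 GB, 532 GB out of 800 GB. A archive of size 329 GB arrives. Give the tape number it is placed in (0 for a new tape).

3

Tapes with room: tape 3 (532 GB).
The first with room is tape 3.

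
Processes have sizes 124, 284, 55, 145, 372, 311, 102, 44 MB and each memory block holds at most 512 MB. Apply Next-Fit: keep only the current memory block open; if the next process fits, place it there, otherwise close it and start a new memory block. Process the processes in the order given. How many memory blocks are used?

4 memory blocks

Put 124 MB in memory block 1; 388 MB remain.
Put 284 MB in memory block 1; 104 MB remain.
Put 55 MB in memory block 1; 49 MB remain.
Put 145 MB in memory block 2; 367 MB remain.
Put 372 MB in memory block 3; 140 MB remain.
Put 311 MB in memory block 4; 201 MB remain.
Put 102 MB in memory block 4; 99 MB remain.
Put 44 MB in memory block 4; 55 MB remain.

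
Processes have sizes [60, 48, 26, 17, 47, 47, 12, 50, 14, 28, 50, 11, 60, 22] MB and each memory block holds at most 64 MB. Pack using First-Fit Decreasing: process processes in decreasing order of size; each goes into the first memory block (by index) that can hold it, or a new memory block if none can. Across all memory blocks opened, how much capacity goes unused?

Sorted descending: 60, 60, 50, 50, 48, 47, 47, 28, 26, 22, 17, 14, 12, 11.
60 MB → memory block 1 (remaining 4 MB)
60 MB → memory block 2 (remaining 4 MB)
50 MB → memory block 3 (remaining 14 MB)
50 MB → memory block 4 (remaining 14 MB)
48 MB → memory block 5 (remaining 16 MB)
47 MB → memory block 6 (remaining 17 MB)
47 MB → memory block 7 (remaining 17 MB)
28 MB → memory block 8 (remaining 36 MB)
26 MB → memory block 8 (remaining 10 MB)
22 MB → memory block 9 (remaining 42 MB)
17 MB → memory block 6 (remaining 0 MB)
14 MB → memory block 3 (remaining 0 MB)
12 MB → memory block 4 (remaining 2 MB)
11 MB → memory block 5 (remaining 5 MB)
9 memory blocks × 64 MB = 576 MB; used 492 MB; unused 84 MB.

84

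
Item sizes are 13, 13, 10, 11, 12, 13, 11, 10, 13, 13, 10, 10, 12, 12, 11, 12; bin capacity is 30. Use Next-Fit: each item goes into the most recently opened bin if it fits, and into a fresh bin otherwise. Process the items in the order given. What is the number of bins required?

8 bins

bin 1: place 13, 17 left
bin 1: place 13, 4 left
bin 2: place 10, 20 left
bin 2: place 11, 9 left
bin 3: place 12, 18 left
bin 3: place 13, 5 left
bin 4: place 11, 19 left
bin 4: place 10, 9 left
bin 5: place 13, 17 left
bin 5: place 13, 4 left
bin 6: place 10, 20 left
bin 6: place 10, 10 left
bin 7: place 12, 18 left
bin 7: place 12, 6 left
bin 8: place 11, 19 left
bin 8: place 12, 7 left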